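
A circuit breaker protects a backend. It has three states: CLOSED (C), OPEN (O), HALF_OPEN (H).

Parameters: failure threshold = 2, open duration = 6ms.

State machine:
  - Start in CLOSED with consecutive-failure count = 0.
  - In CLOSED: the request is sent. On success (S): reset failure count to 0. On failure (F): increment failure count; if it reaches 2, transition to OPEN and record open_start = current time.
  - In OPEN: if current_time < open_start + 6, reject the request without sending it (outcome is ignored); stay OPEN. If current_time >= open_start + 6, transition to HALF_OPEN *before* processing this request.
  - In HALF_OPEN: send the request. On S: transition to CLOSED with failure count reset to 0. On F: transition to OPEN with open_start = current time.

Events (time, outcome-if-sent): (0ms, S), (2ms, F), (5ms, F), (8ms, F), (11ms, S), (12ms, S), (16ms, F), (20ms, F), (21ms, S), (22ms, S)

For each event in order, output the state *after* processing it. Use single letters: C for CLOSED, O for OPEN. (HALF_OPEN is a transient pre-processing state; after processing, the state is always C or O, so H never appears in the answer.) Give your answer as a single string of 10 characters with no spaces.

Answer: CCOOCCCOOO

Derivation:
State after each event:
  event#1 t=0ms outcome=S: state=CLOSED
  event#2 t=2ms outcome=F: state=CLOSED
  event#3 t=5ms outcome=F: state=OPEN
  event#4 t=8ms outcome=F: state=OPEN
  event#5 t=11ms outcome=S: state=CLOSED
  event#6 t=12ms outcome=S: state=CLOSED
  event#7 t=16ms outcome=F: state=CLOSED
  event#8 t=20ms outcome=F: state=OPEN
  event#9 t=21ms outcome=S: state=OPEN
  event#10 t=22ms outcome=S: state=OPEN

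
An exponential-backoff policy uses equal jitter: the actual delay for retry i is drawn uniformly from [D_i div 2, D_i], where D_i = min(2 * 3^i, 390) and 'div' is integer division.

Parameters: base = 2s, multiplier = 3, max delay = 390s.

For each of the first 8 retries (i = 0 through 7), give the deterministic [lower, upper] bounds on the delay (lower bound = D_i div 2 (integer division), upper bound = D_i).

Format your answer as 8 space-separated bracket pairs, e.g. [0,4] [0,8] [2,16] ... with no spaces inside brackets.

Computing bounds per retry:
  i=0: D_i=min(2*3^0,390)=2, bounds=[1,2]
  i=1: D_i=min(2*3^1,390)=6, bounds=[3,6]
  i=2: D_i=min(2*3^2,390)=18, bounds=[9,18]
  i=3: D_i=min(2*3^3,390)=54, bounds=[27,54]
  i=4: D_i=min(2*3^4,390)=162, bounds=[81,162]
  i=5: D_i=min(2*3^5,390)=390, bounds=[195,390]
  i=6: D_i=min(2*3^6,390)=390, bounds=[195,390]
  i=7: D_i=min(2*3^7,390)=390, bounds=[195,390]

Answer: [1,2] [3,6] [9,18] [27,54] [81,162] [195,390] [195,390] [195,390]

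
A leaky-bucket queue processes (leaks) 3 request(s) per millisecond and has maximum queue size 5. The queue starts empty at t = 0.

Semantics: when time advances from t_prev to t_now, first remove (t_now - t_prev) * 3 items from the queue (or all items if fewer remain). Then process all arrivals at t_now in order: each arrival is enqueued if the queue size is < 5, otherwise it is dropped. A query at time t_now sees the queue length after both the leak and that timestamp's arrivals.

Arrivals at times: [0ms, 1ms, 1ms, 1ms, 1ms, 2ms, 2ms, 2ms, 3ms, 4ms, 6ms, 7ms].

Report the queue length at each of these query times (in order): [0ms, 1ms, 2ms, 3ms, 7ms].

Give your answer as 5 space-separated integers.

Queue lengths at query times:
  query t=0ms: backlog = 1
  query t=1ms: backlog = 4
  query t=2ms: backlog = 4
  query t=3ms: backlog = 2
  query t=7ms: backlog = 1

Answer: 1 4 4 2 1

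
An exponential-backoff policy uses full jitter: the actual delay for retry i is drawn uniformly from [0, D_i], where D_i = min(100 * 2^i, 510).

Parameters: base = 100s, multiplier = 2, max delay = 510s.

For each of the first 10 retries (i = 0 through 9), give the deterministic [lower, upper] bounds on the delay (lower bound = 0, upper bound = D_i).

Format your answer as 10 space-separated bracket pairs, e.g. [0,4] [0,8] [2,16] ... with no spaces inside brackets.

Answer: [0,100] [0,200] [0,400] [0,510] [0,510] [0,510] [0,510] [0,510] [0,510] [0,510]

Derivation:
Computing bounds per retry:
  i=0: D_i=min(100*2^0,510)=100, bounds=[0,100]
  i=1: D_i=min(100*2^1,510)=200, bounds=[0,200]
  i=2: D_i=min(100*2^2,510)=400, bounds=[0,400]
  i=3: D_i=min(100*2^3,510)=510, bounds=[0,510]
  i=4: D_i=min(100*2^4,510)=510, bounds=[0,510]
  i=5: D_i=min(100*2^5,510)=510, bounds=[0,510]
  i=6: D_i=min(100*2^6,510)=510, bounds=[0,510]
  i=7: D_i=min(100*2^7,510)=510, bounds=[0,510]
  i=8: D_i=min(100*2^8,510)=510, bounds=[0,510]
  i=9: D_i=min(100*2^9,510)=510, bounds=[0,510]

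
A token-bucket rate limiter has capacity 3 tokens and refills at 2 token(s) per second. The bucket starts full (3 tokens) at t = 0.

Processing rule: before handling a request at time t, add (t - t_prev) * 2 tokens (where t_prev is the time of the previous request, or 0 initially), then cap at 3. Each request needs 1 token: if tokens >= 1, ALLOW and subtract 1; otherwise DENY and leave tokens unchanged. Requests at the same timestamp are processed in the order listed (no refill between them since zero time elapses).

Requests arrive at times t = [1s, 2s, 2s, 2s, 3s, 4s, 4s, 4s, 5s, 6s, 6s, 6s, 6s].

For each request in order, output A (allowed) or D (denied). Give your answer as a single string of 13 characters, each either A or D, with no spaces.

Simulating step by step:
  req#1 t=1s: ALLOW
  req#2 t=2s: ALLOW
  req#3 t=2s: ALLOW
  req#4 t=2s: ALLOW
  req#5 t=3s: ALLOW
  req#6 t=4s: ALLOW
  req#7 t=4s: ALLOW
  req#8 t=4s: ALLOW
  req#9 t=5s: ALLOW
  req#10 t=6s: ALLOW
  req#11 t=6s: ALLOW
  req#12 t=6s: ALLOW
  req#13 t=6s: DENY

Answer: AAAAAAAAAAAAD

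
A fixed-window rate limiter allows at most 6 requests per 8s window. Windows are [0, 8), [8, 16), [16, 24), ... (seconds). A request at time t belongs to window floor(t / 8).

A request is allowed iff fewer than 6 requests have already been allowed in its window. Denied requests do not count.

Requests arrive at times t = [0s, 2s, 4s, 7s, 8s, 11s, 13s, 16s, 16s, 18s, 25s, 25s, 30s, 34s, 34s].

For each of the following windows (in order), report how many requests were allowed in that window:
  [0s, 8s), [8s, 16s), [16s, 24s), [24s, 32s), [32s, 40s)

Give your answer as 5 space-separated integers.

Processing requests:
  req#1 t=0s (window 0): ALLOW
  req#2 t=2s (window 0): ALLOW
  req#3 t=4s (window 0): ALLOW
  req#4 t=7s (window 0): ALLOW
  req#5 t=8s (window 1): ALLOW
  req#6 t=11s (window 1): ALLOW
  req#7 t=13s (window 1): ALLOW
  req#8 t=16s (window 2): ALLOW
  req#9 t=16s (window 2): ALLOW
  req#10 t=18s (window 2): ALLOW
  req#11 t=25s (window 3): ALLOW
  req#12 t=25s (window 3): ALLOW
  req#13 t=30s (window 3): ALLOW
  req#14 t=34s (window 4): ALLOW
  req#15 t=34s (window 4): ALLOW

Allowed counts by window: 4 3 3 3 2

Answer: 4 3 3 3 2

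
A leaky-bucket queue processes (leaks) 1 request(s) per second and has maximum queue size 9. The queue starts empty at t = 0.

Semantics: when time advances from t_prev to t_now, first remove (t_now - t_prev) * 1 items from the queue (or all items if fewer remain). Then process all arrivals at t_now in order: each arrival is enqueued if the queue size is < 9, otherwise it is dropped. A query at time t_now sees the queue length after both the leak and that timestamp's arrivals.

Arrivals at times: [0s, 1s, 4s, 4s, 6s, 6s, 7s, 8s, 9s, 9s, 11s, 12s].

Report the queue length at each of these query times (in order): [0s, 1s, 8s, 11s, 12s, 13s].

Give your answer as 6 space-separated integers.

Answer: 1 1 2 2 2 1

Derivation:
Queue lengths at query times:
  query t=0s: backlog = 1
  query t=1s: backlog = 1
  query t=8s: backlog = 2
  query t=11s: backlog = 2
  query t=12s: backlog = 2
  query t=13s: backlog = 1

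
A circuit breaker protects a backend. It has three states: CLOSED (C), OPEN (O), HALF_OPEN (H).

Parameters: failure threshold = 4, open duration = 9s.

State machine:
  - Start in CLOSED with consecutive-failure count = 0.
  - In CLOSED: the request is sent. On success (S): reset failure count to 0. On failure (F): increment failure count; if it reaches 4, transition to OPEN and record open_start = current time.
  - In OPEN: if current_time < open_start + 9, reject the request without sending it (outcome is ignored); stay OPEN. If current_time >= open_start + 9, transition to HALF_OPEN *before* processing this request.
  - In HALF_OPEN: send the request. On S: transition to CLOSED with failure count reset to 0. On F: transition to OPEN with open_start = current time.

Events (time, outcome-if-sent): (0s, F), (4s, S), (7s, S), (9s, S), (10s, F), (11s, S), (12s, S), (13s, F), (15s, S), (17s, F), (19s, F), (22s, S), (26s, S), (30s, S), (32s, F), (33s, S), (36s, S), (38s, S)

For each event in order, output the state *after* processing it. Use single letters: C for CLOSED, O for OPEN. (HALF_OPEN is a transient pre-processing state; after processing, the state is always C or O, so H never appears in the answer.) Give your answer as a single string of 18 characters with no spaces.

State after each event:
  event#1 t=0s outcome=F: state=CLOSED
  event#2 t=4s outcome=S: state=CLOSED
  event#3 t=7s outcome=S: state=CLOSED
  event#4 t=9s outcome=S: state=CLOSED
  event#5 t=10s outcome=F: state=CLOSED
  event#6 t=11s outcome=S: state=CLOSED
  event#7 t=12s outcome=S: state=CLOSED
  event#8 t=13s outcome=F: state=CLOSED
  event#9 t=15s outcome=S: state=CLOSED
  event#10 t=17s outcome=F: state=CLOSED
  event#11 t=19s outcome=F: state=CLOSED
  event#12 t=22s outcome=S: state=CLOSED
  event#13 t=26s outcome=S: state=CLOSED
  event#14 t=30s outcome=S: state=CLOSED
  event#15 t=32s outcome=F: state=CLOSED
  event#16 t=33s outcome=S: state=CLOSED
  event#17 t=36s outcome=S: state=CLOSED
  event#18 t=38s outcome=S: state=CLOSED

Answer: CCCCCCCCCCCCCCCCCC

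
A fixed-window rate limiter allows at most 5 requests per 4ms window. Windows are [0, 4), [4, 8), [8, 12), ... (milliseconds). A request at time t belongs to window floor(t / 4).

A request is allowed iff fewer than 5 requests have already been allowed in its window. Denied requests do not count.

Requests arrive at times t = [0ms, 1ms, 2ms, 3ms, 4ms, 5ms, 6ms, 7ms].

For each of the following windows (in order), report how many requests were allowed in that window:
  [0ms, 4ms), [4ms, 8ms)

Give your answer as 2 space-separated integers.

Processing requests:
  req#1 t=0ms (window 0): ALLOW
  req#2 t=1ms (window 0): ALLOW
  req#3 t=2ms (window 0): ALLOW
  req#4 t=3ms (window 0): ALLOW
  req#5 t=4ms (window 1): ALLOW
  req#6 t=5ms (window 1): ALLOW
  req#7 t=6ms (window 1): ALLOW
  req#8 t=7ms (window 1): ALLOW

Allowed counts by window: 4 4

Answer: 4 4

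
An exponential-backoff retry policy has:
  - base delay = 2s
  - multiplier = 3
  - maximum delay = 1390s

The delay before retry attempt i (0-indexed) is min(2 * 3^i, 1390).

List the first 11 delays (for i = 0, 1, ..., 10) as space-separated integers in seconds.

Computing each delay:
  i=0: min(2*3^0, 1390) = 2
  i=1: min(2*3^1, 1390) = 6
  i=2: min(2*3^2, 1390) = 18
  i=3: min(2*3^3, 1390) = 54
  i=4: min(2*3^4, 1390) = 162
  i=5: min(2*3^5, 1390) = 486
  i=6: min(2*3^6, 1390) = 1390
  i=7: min(2*3^7, 1390) = 1390
  i=8: min(2*3^8, 1390) = 1390
  i=9: min(2*3^9, 1390) = 1390
  i=10: min(2*3^10, 1390) = 1390

Answer: 2 6 18 54 162 486 1390 1390 1390 1390 1390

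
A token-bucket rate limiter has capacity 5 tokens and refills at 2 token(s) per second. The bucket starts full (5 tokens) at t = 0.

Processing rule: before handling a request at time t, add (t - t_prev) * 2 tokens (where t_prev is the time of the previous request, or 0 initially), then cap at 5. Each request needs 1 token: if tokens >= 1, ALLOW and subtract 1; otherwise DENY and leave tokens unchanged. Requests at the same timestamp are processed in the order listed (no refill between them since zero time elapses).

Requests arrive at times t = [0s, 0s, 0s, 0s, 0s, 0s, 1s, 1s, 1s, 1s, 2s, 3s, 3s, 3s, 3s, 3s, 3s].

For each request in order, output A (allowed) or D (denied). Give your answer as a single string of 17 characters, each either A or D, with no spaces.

Answer: AAAAADAADDAAAADDD

Derivation:
Simulating step by step:
  req#1 t=0s: ALLOW
  req#2 t=0s: ALLOW
  req#3 t=0s: ALLOW
  req#4 t=0s: ALLOW
  req#5 t=0s: ALLOW
  req#6 t=0s: DENY
  req#7 t=1s: ALLOW
  req#8 t=1s: ALLOW
  req#9 t=1s: DENY
  req#10 t=1s: DENY
  req#11 t=2s: ALLOW
  req#12 t=3s: ALLOW
  req#13 t=3s: ALLOW
  req#14 t=3s: ALLOW
  req#15 t=3s: DENY
  req#16 t=3s: DENY
  req#17 t=3s: DENY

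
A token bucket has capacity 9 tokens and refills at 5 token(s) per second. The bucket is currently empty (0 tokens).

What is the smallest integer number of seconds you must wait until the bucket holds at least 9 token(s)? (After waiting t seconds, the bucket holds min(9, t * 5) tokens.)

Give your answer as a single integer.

Need t * 5 >= 9, so t >= 9/5.
Smallest integer t = ceil(9/5) = 2.

Answer: 2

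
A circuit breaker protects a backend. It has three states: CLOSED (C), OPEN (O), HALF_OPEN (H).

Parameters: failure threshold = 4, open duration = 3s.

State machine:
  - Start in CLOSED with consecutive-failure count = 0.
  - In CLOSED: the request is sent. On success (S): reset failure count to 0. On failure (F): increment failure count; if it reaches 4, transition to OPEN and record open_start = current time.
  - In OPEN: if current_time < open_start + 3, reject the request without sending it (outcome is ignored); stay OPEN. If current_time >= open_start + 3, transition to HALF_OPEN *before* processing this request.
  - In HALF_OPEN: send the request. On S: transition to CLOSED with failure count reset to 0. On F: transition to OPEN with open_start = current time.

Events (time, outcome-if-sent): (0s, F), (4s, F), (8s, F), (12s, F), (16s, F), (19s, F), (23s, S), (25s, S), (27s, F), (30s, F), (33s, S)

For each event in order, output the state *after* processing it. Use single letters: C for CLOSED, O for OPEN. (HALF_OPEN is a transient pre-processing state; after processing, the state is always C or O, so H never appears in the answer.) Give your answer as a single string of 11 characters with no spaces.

Answer: CCCOOOCCCCC

Derivation:
State after each event:
  event#1 t=0s outcome=F: state=CLOSED
  event#2 t=4s outcome=F: state=CLOSED
  event#3 t=8s outcome=F: state=CLOSED
  event#4 t=12s outcome=F: state=OPEN
  event#5 t=16s outcome=F: state=OPEN
  event#6 t=19s outcome=F: state=OPEN
  event#7 t=23s outcome=S: state=CLOSED
  event#8 t=25s outcome=S: state=CLOSED
  event#9 t=27s outcome=F: state=CLOSED
  event#10 t=30s outcome=F: state=CLOSED
  event#11 t=33s outcome=S: state=CLOSED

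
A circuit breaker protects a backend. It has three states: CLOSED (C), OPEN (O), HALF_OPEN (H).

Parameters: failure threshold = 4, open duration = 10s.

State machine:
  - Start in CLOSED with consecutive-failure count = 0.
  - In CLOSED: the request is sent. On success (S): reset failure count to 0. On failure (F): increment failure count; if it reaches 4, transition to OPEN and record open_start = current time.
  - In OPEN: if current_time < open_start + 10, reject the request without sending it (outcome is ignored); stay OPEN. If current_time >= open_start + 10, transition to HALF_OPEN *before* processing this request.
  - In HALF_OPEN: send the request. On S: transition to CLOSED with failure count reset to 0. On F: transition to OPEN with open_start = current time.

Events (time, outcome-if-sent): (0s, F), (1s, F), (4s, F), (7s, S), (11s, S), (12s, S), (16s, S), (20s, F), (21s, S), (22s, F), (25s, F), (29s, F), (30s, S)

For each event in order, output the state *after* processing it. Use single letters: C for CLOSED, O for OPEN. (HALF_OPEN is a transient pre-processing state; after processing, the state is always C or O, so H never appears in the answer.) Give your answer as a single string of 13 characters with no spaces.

Answer: CCCCCCCCCCCCC

Derivation:
State after each event:
  event#1 t=0s outcome=F: state=CLOSED
  event#2 t=1s outcome=F: state=CLOSED
  event#3 t=4s outcome=F: state=CLOSED
  event#4 t=7s outcome=S: state=CLOSED
  event#5 t=11s outcome=S: state=CLOSED
  event#6 t=12s outcome=S: state=CLOSED
  event#7 t=16s outcome=S: state=CLOSED
  event#8 t=20s outcome=F: state=CLOSED
  event#9 t=21s outcome=S: state=CLOSED
  event#10 t=22s outcome=F: state=CLOSED
  event#11 t=25s outcome=F: state=CLOSED
  event#12 t=29s outcome=F: state=CLOSED
  event#13 t=30s outcome=S: state=CLOSED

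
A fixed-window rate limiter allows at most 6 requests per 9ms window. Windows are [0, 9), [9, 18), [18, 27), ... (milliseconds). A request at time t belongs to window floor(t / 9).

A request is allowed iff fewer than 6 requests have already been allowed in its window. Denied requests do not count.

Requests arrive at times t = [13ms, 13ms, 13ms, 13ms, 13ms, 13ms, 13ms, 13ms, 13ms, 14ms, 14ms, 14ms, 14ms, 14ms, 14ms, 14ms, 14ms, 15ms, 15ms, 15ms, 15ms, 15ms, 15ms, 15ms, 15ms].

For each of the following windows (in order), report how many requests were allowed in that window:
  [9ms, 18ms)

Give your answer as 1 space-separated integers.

Processing requests:
  req#1 t=13ms (window 1): ALLOW
  req#2 t=13ms (window 1): ALLOW
  req#3 t=13ms (window 1): ALLOW
  req#4 t=13ms (window 1): ALLOW
  req#5 t=13ms (window 1): ALLOW
  req#6 t=13ms (window 1): ALLOW
  req#7 t=13ms (window 1): DENY
  req#8 t=13ms (window 1): DENY
  req#9 t=13ms (window 1): DENY
  req#10 t=14ms (window 1): DENY
  req#11 t=14ms (window 1): DENY
  req#12 t=14ms (window 1): DENY
  req#13 t=14ms (window 1): DENY
  req#14 t=14ms (window 1): DENY
  req#15 t=14ms (window 1): DENY
  req#16 t=14ms (window 1): DENY
  req#17 t=14ms (window 1): DENY
  req#18 t=15ms (window 1): DENY
  req#19 t=15ms (window 1): DENY
  req#20 t=15ms (window 1): DENY
  req#21 t=15ms (window 1): DENY
  req#22 t=15ms (window 1): DENY
  req#23 t=15ms (window 1): DENY
  req#24 t=15ms (window 1): DENY
  req#25 t=15ms (window 1): DENY

Allowed counts by window: 6

Answer: 6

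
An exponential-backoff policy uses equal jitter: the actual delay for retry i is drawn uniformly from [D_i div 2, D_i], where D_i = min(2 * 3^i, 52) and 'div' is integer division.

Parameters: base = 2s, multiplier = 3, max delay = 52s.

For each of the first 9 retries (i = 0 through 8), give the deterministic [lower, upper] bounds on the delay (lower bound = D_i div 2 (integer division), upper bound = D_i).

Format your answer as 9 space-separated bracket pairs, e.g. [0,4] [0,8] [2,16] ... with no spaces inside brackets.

Computing bounds per retry:
  i=0: D_i=min(2*3^0,52)=2, bounds=[1,2]
  i=1: D_i=min(2*3^1,52)=6, bounds=[3,6]
  i=2: D_i=min(2*3^2,52)=18, bounds=[9,18]
  i=3: D_i=min(2*3^3,52)=52, bounds=[26,52]
  i=4: D_i=min(2*3^4,52)=52, bounds=[26,52]
  i=5: D_i=min(2*3^5,52)=52, bounds=[26,52]
  i=6: D_i=min(2*3^6,52)=52, bounds=[26,52]
  i=7: D_i=min(2*3^7,52)=52, bounds=[26,52]
  i=8: D_i=min(2*3^8,52)=52, bounds=[26,52]

Answer: [1,2] [3,6] [9,18] [26,52] [26,52] [26,52] [26,52] [26,52] [26,52]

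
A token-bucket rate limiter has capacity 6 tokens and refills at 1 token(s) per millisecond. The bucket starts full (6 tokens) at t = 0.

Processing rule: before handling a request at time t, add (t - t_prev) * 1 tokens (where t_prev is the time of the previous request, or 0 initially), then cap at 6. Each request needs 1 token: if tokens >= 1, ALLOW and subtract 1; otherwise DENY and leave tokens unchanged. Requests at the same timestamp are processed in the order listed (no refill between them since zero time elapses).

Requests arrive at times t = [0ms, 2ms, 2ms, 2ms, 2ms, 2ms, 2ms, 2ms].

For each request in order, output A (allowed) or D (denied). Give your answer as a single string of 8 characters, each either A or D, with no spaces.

Answer: AAAAAAAD

Derivation:
Simulating step by step:
  req#1 t=0ms: ALLOW
  req#2 t=2ms: ALLOW
  req#3 t=2ms: ALLOW
  req#4 t=2ms: ALLOW
  req#5 t=2ms: ALLOW
  req#6 t=2ms: ALLOW
  req#7 t=2ms: ALLOW
  req#8 t=2ms: DENY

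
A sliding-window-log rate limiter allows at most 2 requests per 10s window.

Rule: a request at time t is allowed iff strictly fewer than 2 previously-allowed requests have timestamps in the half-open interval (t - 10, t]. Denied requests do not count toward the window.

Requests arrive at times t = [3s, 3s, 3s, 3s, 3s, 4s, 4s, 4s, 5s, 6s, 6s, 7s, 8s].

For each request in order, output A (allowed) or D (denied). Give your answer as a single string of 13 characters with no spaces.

Tracking allowed requests in the window:
  req#1 t=3s: ALLOW
  req#2 t=3s: ALLOW
  req#3 t=3s: DENY
  req#4 t=3s: DENY
  req#5 t=3s: DENY
  req#6 t=4s: DENY
  req#7 t=4s: DENY
  req#8 t=4s: DENY
  req#9 t=5s: DENY
  req#10 t=6s: DENY
  req#11 t=6s: DENY
  req#12 t=7s: DENY
  req#13 t=8s: DENY

Answer: AADDDDDDDDDDD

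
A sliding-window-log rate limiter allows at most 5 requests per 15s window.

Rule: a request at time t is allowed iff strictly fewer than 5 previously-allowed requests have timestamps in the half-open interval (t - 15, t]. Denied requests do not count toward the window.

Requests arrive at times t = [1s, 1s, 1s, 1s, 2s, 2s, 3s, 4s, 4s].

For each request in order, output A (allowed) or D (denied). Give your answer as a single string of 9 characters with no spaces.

Answer: AAAAADDDD

Derivation:
Tracking allowed requests in the window:
  req#1 t=1s: ALLOW
  req#2 t=1s: ALLOW
  req#3 t=1s: ALLOW
  req#4 t=1s: ALLOW
  req#5 t=2s: ALLOW
  req#6 t=2s: DENY
  req#7 t=3s: DENY
  req#8 t=4s: DENY
  req#9 t=4s: DENY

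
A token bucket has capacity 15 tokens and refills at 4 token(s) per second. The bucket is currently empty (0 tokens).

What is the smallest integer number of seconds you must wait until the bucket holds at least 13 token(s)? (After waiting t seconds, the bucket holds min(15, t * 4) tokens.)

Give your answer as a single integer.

Need t * 4 >= 13, so t >= 13/4.
Smallest integer t = ceil(13/4) = 4.

Answer: 4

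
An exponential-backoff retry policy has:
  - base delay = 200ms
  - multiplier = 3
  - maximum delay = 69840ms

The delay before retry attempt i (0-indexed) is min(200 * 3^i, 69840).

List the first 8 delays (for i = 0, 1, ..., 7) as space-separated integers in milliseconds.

Answer: 200 600 1800 5400 16200 48600 69840 69840

Derivation:
Computing each delay:
  i=0: min(200*3^0, 69840) = 200
  i=1: min(200*3^1, 69840) = 600
  i=2: min(200*3^2, 69840) = 1800
  i=3: min(200*3^3, 69840) = 5400
  i=4: min(200*3^4, 69840) = 16200
  i=5: min(200*3^5, 69840) = 48600
  i=6: min(200*3^6, 69840) = 69840
  i=7: min(200*3^7, 69840) = 69840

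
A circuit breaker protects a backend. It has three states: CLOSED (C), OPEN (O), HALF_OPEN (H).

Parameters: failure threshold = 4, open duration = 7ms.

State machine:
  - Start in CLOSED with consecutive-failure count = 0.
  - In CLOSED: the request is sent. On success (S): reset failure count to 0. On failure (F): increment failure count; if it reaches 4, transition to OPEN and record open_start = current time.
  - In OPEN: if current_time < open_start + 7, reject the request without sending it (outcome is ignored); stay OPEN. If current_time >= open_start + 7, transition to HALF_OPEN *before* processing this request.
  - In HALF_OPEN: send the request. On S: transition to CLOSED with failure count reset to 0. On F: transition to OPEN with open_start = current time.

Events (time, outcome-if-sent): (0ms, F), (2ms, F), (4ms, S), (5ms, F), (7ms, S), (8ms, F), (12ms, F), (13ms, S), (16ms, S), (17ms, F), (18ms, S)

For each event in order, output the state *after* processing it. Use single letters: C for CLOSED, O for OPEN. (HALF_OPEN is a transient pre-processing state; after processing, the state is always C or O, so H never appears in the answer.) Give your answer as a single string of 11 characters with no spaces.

State after each event:
  event#1 t=0ms outcome=F: state=CLOSED
  event#2 t=2ms outcome=F: state=CLOSED
  event#3 t=4ms outcome=S: state=CLOSED
  event#4 t=5ms outcome=F: state=CLOSED
  event#5 t=7ms outcome=S: state=CLOSED
  event#6 t=8ms outcome=F: state=CLOSED
  event#7 t=12ms outcome=F: state=CLOSED
  event#8 t=13ms outcome=S: state=CLOSED
  event#9 t=16ms outcome=S: state=CLOSED
  event#10 t=17ms outcome=F: state=CLOSED
  event#11 t=18ms outcome=S: state=CLOSED

Answer: CCCCCCCCCCC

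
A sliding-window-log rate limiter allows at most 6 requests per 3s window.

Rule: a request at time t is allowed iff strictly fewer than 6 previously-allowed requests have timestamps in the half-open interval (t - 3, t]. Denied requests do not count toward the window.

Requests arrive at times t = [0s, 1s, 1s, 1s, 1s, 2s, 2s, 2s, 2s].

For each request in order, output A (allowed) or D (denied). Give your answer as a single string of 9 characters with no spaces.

Answer: AAAAAADDD

Derivation:
Tracking allowed requests in the window:
  req#1 t=0s: ALLOW
  req#2 t=1s: ALLOW
  req#3 t=1s: ALLOW
  req#4 t=1s: ALLOW
  req#5 t=1s: ALLOW
  req#6 t=2s: ALLOW
  req#7 t=2s: DENY
  req#8 t=2s: DENY
  req#9 t=2s: DENY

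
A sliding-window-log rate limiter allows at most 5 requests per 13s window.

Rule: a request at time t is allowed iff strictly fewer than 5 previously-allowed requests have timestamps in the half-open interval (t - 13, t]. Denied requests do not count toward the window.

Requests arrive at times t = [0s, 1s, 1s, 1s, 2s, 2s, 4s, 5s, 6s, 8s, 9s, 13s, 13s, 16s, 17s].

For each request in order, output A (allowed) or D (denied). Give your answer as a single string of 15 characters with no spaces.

Answer: AAAAADDDDDDADAA

Derivation:
Tracking allowed requests in the window:
  req#1 t=0s: ALLOW
  req#2 t=1s: ALLOW
  req#3 t=1s: ALLOW
  req#4 t=1s: ALLOW
  req#5 t=2s: ALLOW
  req#6 t=2s: DENY
  req#7 t=4s: DENY
  req#8 t=5s: DENY
  req#9 t=6s: DENY
  req#10 t=8s: DENY
  req#11 t=9s: DENY
  req#12 t=13s: ALLOW
  req#13 t=13s: DENY
  req#14 t=16s: ALLOW
  req#15 t=17s: ALLOW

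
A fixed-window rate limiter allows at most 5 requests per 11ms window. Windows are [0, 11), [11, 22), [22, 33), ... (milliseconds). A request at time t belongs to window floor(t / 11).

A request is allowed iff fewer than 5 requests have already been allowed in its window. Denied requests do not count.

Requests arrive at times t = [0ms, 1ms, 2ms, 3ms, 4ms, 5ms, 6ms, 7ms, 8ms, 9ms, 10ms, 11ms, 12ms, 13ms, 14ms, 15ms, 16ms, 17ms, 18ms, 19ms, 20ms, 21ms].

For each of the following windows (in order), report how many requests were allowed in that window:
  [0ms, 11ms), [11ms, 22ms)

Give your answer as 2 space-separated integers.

Answer: 5 5

Derivation:
Processing requests:
  req#1 t=0ms (window 0): ALLOW
  req#2 t=1ms (window 0): ALLOW
  req#3 t=2ms (window 0): ALLOW
  req#4 t=3ms (window 0): ALLOW
  req#5 t=4ms (window 0): ALLOW
  req#6 t=5ms (window 0): DENY
  req#7 t=6ms (window 0): DENY
  req#8 t=7ms (window 0): DENY
  req#9 t=8ms (window 0): DENY
  req#10 t=9ms (window 0): DENY
  req#11 t=10ms (window 0): DENY
  req#12 t=11ms (window 1): ALLOW
  req#13 t=12ms (window 1): ALLOW
  req#14 t=13ms (window 1): ALLOW
  req#15 t=14ms (window 1): ALLOW
  req#16 t=15ms (window 1): ALLOW
  req#17 t=16ms (window 1): DENY
  req#18 t=17ms (window 1): DENY
  req#19 t=18ms (window 1): DENY
  req#20 t=19ms (window 1): DENY
  req#21 t=20ms (window 1): DENY
  req#22 t=21ms (window 1): DENY

Allowed counts by window: 5 5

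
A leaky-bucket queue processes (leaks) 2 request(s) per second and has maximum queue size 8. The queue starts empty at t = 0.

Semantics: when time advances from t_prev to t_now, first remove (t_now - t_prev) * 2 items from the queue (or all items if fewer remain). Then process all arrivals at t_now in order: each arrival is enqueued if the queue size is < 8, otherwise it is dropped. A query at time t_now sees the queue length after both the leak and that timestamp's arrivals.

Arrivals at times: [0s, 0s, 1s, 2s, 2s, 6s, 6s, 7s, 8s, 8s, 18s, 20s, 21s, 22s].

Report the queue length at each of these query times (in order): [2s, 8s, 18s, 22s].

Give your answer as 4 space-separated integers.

Queue lengths at query times:
  query t=2s: backlog = 2
  query t=8s: backlog = 2
  query t=18s: backlog = 1
  query t=22s: backlog = 1

Answer: 2 2 1 1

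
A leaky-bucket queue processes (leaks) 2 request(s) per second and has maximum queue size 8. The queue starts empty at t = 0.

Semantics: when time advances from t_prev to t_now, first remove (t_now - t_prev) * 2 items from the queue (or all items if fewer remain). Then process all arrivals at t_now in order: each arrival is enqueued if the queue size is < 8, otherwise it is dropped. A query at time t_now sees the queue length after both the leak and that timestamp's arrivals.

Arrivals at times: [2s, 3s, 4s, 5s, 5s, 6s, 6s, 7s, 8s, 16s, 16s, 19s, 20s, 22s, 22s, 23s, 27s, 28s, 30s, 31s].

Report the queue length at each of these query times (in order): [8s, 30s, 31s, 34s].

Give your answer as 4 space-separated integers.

Queue lengths at query times:
  query t=8s: backlog = 1
  query t=30s: backlog = 1
  query t=31s: backlog = 1
  query t=34s: backlog = 0

Answer: 1 1 1 0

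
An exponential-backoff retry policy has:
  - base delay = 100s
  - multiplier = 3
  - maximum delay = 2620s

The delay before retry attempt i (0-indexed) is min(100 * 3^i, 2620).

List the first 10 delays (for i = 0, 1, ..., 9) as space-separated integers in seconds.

Answer: 100 300 900 2620 2620 2620 2620 2620 2620 2620

Derivation:
Computing each delay:
  i=0: min(100*3^0, 2620) = 100
  i=1: min(100*3^1, 2620) = 300
  i=2: min(100*3^2, 2620) = 900
  i=3: min(100*3^3, 2620) = 2620
  i=4: min(100*3^4, 2620) = 2620
  i=5: min(100*3^5, 2620) = 2620
  i=6: min(100*3^6, 2620) = 2620
  i=7: min(100*3^7, 2620) = 2620
  i=8: min(100*3^8, 2620) = 2620
  i=9: min(100*3^9, 2620) = 2620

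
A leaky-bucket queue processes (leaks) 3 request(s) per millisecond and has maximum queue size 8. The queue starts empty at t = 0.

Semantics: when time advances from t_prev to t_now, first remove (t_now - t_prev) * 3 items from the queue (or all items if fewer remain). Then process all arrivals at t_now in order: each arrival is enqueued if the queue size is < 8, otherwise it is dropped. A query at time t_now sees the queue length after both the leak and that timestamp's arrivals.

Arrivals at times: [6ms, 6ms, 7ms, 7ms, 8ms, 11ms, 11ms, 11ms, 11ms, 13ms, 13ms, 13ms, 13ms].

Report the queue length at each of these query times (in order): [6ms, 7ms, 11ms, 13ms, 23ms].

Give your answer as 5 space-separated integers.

Queue lengths at query times:
  query t=6ms: backlog = 2
  query t=7ms: backlog = 2
  query t=11ms: backlog = 4
  query t=13ms: backlog = 4
  query t=23ms: backlog = 0

Answer: 2 2 4 4 0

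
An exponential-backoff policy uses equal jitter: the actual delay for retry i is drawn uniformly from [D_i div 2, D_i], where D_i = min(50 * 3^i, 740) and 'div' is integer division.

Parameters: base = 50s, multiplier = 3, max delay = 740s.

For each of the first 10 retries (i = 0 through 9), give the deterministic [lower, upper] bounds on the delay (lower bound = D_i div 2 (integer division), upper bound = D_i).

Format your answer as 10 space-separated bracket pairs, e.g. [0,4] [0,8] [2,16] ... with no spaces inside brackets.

Answer: [25,50] [75,150] [225,450] [370,740] [370,740] [370,740] [370,740] [370,740] [370,740] [370,740]

Derivation:
Computing bounds per retry:
  i=0: D_i=min(50*3^0,740)=50, bounds=[25,50]
  i=1: D_i=min(50*3^1,740)=150, bounds=[75,150]
  i=2: D_i=min(50*3^2,740)=450, bounds=[225,450]
  i=3: D_i=min(50*3^3,740)=740, bounds=[370,740]
  i=4: D_i=min(50*3^4,740)=740, bounds=[370,740]
  i=5: D_i=min(50*3^5,740)=740, bounds=[370,740]
  i=6: D_i=min(50*3^6,740)=740, bounds=[370,740]
  i=7: D_i=min(50*3^7,740)=740, bounds=[370,740]
  i=8: D_i=min(50*3^8,740)=740, bounds=[370,740]
  i=9: D_i=min(50*3^9,740)=740, bounds=[370,740]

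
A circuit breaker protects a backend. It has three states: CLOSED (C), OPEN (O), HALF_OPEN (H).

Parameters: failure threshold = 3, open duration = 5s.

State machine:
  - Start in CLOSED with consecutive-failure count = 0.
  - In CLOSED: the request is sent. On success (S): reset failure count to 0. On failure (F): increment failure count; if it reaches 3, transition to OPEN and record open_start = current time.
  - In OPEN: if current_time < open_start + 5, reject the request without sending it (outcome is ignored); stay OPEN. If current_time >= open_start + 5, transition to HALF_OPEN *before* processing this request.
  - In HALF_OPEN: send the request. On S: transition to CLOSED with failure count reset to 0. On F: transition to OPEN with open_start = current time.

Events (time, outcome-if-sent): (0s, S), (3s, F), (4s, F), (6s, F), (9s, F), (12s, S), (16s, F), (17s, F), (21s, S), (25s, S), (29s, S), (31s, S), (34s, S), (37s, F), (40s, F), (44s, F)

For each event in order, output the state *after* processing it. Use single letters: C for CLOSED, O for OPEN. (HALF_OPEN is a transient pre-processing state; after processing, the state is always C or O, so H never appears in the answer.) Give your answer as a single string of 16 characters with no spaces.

State after each event:
  event#1 t=0s outcome=S: state=CLOSED
  event#2 t=3s outcome=F: state=CLOSED
  event#3 t=4s outcome=F: state=CLOSED
  event#4 t=6s outcome=F: state=OPEN
  event#5 t=9s outcome=F: state=OPEN
  event#6 t=12s outcome=S: state=CLOSED
  event#7 t=16s outcome=F: state=CLOSED
  event#8 t=17s outcome=F: state=CLOSED
  event#9 t=21s outcome=S: state=CLOSED
  event#10 t=25s outcome=S: state=CLOSED
  event#11 t=29s outcome=S: state=CLOSED
  event#12 t=31s outcome=S: state=CLOSED
  event#13 t=34s outcome=S: state=CLOSED
  event#14 t=37s outcome=F: state=CLOSED
  event#15 t=40s outcome=F: state=CLOSED
  event#16 t=44s outcome=F: state=OPEN

Answer: CCCOOCCCCCCCCCCO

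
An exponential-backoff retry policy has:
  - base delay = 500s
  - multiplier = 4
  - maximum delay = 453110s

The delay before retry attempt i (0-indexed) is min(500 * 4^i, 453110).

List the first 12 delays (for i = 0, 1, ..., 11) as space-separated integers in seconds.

Computing each delay:
  i=0: min(500*4^0, 453110) = 500
  i=1: min(500*4^1, 453110) = 2000
  i=2: min(500*4^2, 453110) = 8000
  i=3: min(500*4^3, 453110) = 32000
  i=4: min(500*4^4, 453110) = 128000
  i=5: min(500*4^5, 453110) = 453110
  i=6: min(500*4^6, 453110) = 453110
  i=7: min(500*4^7, 453110) = 453110
  i=8: min(500*4^8, 453110) = 453110
  i=9: min(500*4^9, 453110) = 453110
  i=10: min(500*4^10, 453110) = 453110
  i=11: min(500*4^11, 453110) = 453110

Answer: 500 2000 8000 32000 128000 453110 453110 453110 453110 453110 453110 453110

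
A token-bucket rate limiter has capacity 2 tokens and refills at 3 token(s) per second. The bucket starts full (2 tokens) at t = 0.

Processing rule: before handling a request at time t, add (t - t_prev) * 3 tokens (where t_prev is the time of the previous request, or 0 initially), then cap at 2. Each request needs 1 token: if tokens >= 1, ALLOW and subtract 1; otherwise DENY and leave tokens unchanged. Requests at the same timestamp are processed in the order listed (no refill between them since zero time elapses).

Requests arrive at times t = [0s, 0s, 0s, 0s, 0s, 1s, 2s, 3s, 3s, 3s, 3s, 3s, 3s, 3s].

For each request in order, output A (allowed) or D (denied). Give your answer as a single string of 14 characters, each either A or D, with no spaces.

Answer: AADDDAAAADDDDD

Derivation:
Simulating step by step:
  req#1 t=0s: ALLOW
  req#2 t=0s: ALLOW
  req#3 t=0s: DENY
  req#4 t=0s: DENY
  req#5 t=0s: DENY
  req#6 t=1s: ALLOW
  req#7 t=2s: ALLOW
  req#8 t=3s: ALLOW
  req#9 t=3s: ALLOW
  req#10 t=3s: DENY
  req#11 t=3s: DENY
  req#12 t=3s: DENY
  req#13 t=3s: DENY
  req#14 t=3s: DENY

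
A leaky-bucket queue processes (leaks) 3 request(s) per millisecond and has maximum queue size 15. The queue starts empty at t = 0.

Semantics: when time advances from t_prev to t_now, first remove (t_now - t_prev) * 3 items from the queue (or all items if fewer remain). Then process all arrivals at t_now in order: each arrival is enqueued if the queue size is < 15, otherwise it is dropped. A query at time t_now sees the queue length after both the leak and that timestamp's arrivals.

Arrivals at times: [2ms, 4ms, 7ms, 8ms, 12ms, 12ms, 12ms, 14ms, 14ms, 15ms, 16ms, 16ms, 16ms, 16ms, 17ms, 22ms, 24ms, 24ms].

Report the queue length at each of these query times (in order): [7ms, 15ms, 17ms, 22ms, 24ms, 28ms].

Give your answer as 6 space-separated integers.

Answer: 1 1 2 1 2 0

Derivation:
Queue lengths at query times:
  query t=7ms: backlog = 1
  query t=15ms: backlog = 1
  query t=17ms: backlog = 2
  query t=22ms: backlog = 1
  query t=24ms: backlog = 2
  query t=28ms: backlog = 0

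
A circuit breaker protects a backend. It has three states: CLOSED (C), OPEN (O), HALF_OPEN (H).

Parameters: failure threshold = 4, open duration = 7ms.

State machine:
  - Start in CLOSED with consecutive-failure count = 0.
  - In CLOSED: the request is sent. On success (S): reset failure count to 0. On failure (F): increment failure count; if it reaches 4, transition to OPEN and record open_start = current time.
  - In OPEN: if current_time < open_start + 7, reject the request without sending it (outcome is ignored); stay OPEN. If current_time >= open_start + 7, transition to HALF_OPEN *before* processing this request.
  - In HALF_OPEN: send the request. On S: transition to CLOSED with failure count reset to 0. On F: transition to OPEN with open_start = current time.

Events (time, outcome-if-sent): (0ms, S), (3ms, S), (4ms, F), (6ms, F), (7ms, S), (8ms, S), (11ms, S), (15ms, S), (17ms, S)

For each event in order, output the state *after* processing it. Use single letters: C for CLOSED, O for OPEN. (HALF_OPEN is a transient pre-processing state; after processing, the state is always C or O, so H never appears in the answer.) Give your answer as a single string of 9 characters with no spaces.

State after each event:
  event#1 t=0ms outcome=S: state=CLOSED
  event#2 t=3ms outcome=S: state=CLOSED
  event#3 t=4ms outcome=F: state=CLOSED
  event#4 t=6ms outcome=F: state=CLOSED
  event#5 t=7ms outcome=S: state=CLOSED
  event#6 t=8ms outcome=S: state=CLOSED
  event#7 t=11ms outcome=S: state=CLOSED
  event#8 t=15ms outcome=S: state=CLOSED
  event#9 t=17ms outcome=S: state=CLOSED

Answer: CCCCCCCCC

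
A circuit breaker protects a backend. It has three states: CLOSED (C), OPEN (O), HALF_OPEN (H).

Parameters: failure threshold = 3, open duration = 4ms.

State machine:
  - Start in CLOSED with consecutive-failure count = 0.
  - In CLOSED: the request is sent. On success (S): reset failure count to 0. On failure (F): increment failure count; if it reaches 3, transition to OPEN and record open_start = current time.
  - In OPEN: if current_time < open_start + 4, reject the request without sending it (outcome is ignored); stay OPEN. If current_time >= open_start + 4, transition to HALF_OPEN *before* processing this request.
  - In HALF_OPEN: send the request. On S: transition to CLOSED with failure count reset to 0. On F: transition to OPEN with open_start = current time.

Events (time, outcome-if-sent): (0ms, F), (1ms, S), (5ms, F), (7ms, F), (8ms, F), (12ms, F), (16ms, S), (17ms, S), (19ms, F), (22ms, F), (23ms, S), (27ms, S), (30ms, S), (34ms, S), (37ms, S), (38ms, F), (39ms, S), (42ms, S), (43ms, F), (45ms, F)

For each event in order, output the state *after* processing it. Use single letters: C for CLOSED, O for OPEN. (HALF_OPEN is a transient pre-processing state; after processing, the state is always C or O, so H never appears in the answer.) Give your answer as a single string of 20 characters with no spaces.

State after each event:
  event#1 t=0ms outcome=F: state=CLOSED
  event#2 t=1ms outcome=S: state=CLOSED
  event#3 t=5ms outcome=F: state=CLOSED
  event#4 t=7ms outcome=F: state=CLOSED
  event#5 t=8ms outcome=F: state=OPEN
  event#6 t=12ms outcome=F: state=OPEN
  event#7 t=16ms outcome=S: state=CLOSED
  event#8 t=17ms outcome=S: state=CLOSED
  event#9 t=19ms outcome=F: state=CLOSED
  event#10 t=22ms outcome=F: state=CLOSED
  event#11 t=23ms outcome=S: state=CLOSED
  event#12 t=27ms outcome=S: state=CLOSED
  event#13 t=30ms outcome=S: state=CLOSED
  event#14 t=34ms outcome=S: state=CLOSED
  event#15 t=37ms outcome=S: state=CLOSED
  event#16 t=38ms outcome=F: state=CLOSED
  event#17 t=39ms outcome=S: state=CLOSED
  event#18 t=42ms outcome=S: state=CLOSED
  event#19 t=43ms outcome=F: state=CLOSED
  event#20 t=45ms outcome=F: state=CLOSED

Answer: CCCCOOCCCCCCCCCCCCCC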